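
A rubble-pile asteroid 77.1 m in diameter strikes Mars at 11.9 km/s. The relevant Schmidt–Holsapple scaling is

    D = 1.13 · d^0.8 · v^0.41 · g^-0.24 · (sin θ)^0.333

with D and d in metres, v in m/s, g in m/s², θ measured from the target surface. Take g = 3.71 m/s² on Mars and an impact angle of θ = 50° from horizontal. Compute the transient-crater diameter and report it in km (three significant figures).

D ≈ 1.14 km

In SI units: v = 11900 m/s.
d^0.8 = 77.1^0.8 = 32.33
v^0.41 = 11900^0.41 = 46.88
g^-0.24 = 3.71^-0.24 = 0.7300
(sin 50°)^0.333 = 0.7660^0.333 = 0.9151
D = 1.13 × 32.33 × 46.88 × 0.7300 × 0.9151 = 1144 m
   = 1.144 km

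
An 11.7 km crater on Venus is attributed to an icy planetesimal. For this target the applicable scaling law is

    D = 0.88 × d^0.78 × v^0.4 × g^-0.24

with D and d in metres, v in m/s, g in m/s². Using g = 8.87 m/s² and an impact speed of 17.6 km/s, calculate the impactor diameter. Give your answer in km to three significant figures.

d ≈ 2.52 km

Rearranging for d: d = [D / (0.88 · 17600^0.4 · 8.87^-0.24)]^(1/0.78).
D = 11700 m.
17600^0.4 = 49.91
8.87^-0.24 = 0.5922
Denominator = 0.88 × 49.91 × 0.5922 = 26.01
D / 26.01 = 11700 / 26.01 = 449.8
d = 449.8^(1/0.78) = 449.8^1.2821 = 2520 m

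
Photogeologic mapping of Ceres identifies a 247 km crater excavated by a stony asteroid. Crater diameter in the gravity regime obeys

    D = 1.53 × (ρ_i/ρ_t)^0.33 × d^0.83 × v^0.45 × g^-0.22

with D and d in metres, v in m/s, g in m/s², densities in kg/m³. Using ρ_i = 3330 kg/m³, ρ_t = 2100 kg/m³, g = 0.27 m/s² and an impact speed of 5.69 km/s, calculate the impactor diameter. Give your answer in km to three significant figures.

d ≈ 10.2 km

Rearranging for d: d = [D / (1.53 · (3330/2100)^0.33 · 5690^0.45 · 0.27^-0.22)]^(1/0.83).
D = 247000 m.
(3330/2100)^0.33 = 1.164
5690^0.45 = 48.96
0.27^-0.22 = 1.334
Denominator = 1.53 × 1.164 × 48.96 × 1.334 = 116.3
D / 116.3 = 247000 / 116.3 = 2124
d = 2124^(1/0.83) = 2124^1.2048 = 10199 m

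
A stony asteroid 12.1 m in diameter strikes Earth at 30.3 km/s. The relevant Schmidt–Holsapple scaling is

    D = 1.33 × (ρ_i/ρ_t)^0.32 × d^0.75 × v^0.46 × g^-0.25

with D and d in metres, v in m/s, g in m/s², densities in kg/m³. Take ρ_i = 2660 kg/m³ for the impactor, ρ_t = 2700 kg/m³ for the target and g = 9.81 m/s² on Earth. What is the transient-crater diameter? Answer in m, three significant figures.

In SI units: v = 30300 m/s.
(ρ_i/ρ_t)^0.32 = (2660/2700)^0.32 = 0.9952
d^0.75 = 12.1^0.75 = 6.488
v^0.46 = 30300^0.46 = 115.2
g^-0.25 = 9.81^-0.25 = 0.5650
D = 1.33 × 0.9952 × 6.488 × 115.2 × 0.5650 = 559.0 m

D ≈ 559 m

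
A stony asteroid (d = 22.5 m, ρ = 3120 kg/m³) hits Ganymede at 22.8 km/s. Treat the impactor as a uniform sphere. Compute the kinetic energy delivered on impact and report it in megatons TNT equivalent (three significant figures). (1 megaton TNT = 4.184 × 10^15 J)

E ≈ 1.16 Mt TNT

v = 22800 m/s.
Mass m = (π/6) ρ d³ = (π/6) × 3120 × (22.5)³ = 1.861 × 10^7 kg
E = ½ m v² = 0.5 × 1.861 × 10^7 × (22800)² = 4.837 × 10^15 J
   = 4.837 × 10^15 / 4.184×10^15 = 1.156 Mt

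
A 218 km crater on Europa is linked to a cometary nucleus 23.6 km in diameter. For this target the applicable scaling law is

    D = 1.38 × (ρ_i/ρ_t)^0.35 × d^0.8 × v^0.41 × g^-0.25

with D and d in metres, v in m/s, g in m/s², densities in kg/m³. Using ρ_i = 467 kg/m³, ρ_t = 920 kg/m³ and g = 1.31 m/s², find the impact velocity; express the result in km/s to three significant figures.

Rearranging for v: v = [D / (1.38 · (467/920)^0.35 · 23600^0.8 · 1.31^-0.25)]^(1/0.41).
D = 218000 m.
(467/920)^0.35 = 0.7887
23600^0.8 = 3150
1.31^-0.25 = 0.9347
Denominator = 1.38 × 0.7887 × 3150 × 0.9347 = 3205
D / 3205 = 218000 / 3205 = 68.02
v = 68.02^(1/0.41) = 68.02^2.439 = 29499 m/s

v ≈ 29.5 km/s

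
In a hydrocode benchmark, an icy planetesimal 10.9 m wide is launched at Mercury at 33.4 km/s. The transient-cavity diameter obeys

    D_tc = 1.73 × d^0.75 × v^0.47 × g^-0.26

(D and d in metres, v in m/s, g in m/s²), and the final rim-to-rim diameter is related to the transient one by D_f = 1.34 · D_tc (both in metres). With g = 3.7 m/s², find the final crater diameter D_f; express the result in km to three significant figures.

v = 33400 m/s.
d^0.75 = 10.9^0.75 = 5.999
v^0.47 = 33400^0.47 = 133.7
g^-0.26 = 3.7^-0.26 = 0.7117
D_tc = 1.73 × 5.999 × 133.7 × 0.7117 = 987.5 m
D_f = 1.34 × 987.5 = 1323 m
     = 1.323 km

D_f ≈ 1.32 km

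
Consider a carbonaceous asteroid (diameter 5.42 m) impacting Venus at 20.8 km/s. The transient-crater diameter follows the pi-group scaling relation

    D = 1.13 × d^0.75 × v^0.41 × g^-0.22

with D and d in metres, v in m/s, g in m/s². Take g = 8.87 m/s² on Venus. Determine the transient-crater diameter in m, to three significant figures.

D ≈ 146 m

In SI units: v = 20800 m/s.
d^0.75 = 5.42^0.75 = 3.552
v^0.41 = 20800^0.41 = 58.94
g^-0.22 = 8.87^-0.22 = 0.6187
D = 1.13 × 3.552 × 58.94 × 0.6187 = 146.4 m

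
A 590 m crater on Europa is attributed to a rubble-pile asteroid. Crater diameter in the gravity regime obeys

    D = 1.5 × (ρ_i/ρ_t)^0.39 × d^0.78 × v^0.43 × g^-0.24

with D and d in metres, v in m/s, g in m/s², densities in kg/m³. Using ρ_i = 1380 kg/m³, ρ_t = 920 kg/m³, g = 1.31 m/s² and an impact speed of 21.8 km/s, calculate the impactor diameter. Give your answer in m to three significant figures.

Rearranging for d: d = [D / (1.5 · (1380/920)^0.39 · 21800^0.43 · 1.31^-0.24)]^(1/0.78).
(1380/920)^0.39 = 1.171
21800^0.43 = 73.37
1.31^-0.24 = 0.9372
Denominator = 1.5 × 1.171 × 73.37 × 0.9372 = 120.8
D / 120.8 = 590 / 120.8 = 4.884
d = 4.884^(1/0.78) = 4.884^1.2821 = 7.640 m

d ≈ 7.64 m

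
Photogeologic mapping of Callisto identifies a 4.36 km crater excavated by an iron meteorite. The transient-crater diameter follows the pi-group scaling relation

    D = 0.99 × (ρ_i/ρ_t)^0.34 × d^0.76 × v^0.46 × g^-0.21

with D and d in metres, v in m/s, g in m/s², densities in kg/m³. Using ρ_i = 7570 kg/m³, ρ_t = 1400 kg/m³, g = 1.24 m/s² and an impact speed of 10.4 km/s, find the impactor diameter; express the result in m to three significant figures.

d ≈ 115 m

Rearranging for d: d = [D / (0.99 · (7570/1400)^0.34 · 10400^0.46 · 1.24^-0.21)]^(1/0.76).
D = 4360 m.
(7570/1400)^0.34 = 1.775
10400^0.46 = 70.44
1.24^-0.21 = 0.9558
Denominator = 0.99 × 1.775 × 70.44 × 0.9558 = 118.3
D / 118.3 = 4360 / 118.3 = 36.86
d = 36.86^(1/0.76) = 36.86^1.3158 = 115.2 m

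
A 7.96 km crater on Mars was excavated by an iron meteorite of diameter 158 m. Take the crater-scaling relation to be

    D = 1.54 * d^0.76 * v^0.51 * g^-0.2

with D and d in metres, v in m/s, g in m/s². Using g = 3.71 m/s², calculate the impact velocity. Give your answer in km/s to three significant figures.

Rearranging for v: v = [D / (1.54 · 158^0.76 · 3.71^-0.2)]^(1/0.51).
D = 7960 m.
158^0.76 = 46.88
3.71^-0.2 = 0.7694
Denominator = 1.54 × 46.88 × 0.7694 = 55.55
D / 55.55 = 7960 / 55.55 = 143.3
v = 143.3^(1/0.51) = 143.3^1.9608 = 16903 m/s

v ≈ 16.9 km/s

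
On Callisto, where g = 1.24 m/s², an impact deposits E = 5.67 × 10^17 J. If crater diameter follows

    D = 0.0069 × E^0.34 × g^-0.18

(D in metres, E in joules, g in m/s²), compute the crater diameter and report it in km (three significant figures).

E^0.34 = (5.67 × 10^17)^0.34 = 1.087 × 10^6
g^-0.18 = 1.24^-0.18 = 0.9620
D = 0.0069 × 1.087 × 10^6 × 0.9620 = 7215 m
   = 7.215 km

D ≈ 7.22 km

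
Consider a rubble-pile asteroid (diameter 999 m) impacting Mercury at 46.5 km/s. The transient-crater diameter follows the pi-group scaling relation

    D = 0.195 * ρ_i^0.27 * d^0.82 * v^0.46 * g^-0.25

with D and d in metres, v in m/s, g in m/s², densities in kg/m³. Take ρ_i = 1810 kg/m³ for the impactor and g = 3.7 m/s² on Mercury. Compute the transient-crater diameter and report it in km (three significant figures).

D ≈ 43.1 km

In SI units: v = 46500 m/s.
ρ_i^0.27 = 1810^0.27 = 7.578
d^0.82 = 999^0.82 = 288.2
v^0.46 = 46500^0.46 = 140.3
g^-0.25 = 3.7^-0.25 = 0.7210
D = 0.195 × 7.578 × 288.2 × 140.3 × 0.7210 = 43080 m
   = 43.08 km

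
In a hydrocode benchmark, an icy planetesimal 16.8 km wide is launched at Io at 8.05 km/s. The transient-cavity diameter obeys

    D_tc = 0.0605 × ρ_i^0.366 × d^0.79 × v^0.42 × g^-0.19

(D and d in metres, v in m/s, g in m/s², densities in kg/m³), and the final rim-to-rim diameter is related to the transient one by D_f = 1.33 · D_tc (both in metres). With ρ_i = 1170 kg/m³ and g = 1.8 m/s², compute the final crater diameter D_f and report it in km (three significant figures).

In SI: d = 16800 m, v = 8050 m/s.
ρ_i^0.366 = 1170^0.366 = 13.27
d^0.79 = 16800^0.79 = 2178
v^0.42 = 8050^0.42 = 43.70
g^-0.19 = 1.8^-0.19 = 0.8943
D_tc = 0.0605 × 13.27 × 2178 × 43.70 × 0.8943 = 68340 m
D_f = 1.33 × 68340 = 90892 m
     = 90.89 km

D_f ≈ 90.9 km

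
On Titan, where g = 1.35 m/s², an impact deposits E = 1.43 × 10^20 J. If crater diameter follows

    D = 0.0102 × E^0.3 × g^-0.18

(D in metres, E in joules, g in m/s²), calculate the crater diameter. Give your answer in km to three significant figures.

E^0.3 = (1.43 × 10^20)^0.3 = 1.113 × 10^6
g^-0.18 = 1.35^-0.18 = 0.9474
D = 0.0102 × 1.113 × 10^6 × 0.9474 = 10755 m
   = 10.76 km

D ≈ 10.8 km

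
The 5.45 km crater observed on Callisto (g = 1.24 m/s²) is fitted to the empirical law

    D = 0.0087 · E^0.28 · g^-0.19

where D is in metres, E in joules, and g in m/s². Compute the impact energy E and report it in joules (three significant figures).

Rearranging: E = [D / (0.0087 · g^-0.19)]^(1/0.28).
D = 5450 m.
g^-0.19 = 1.24^-0.19 = 0.9600
D / (0.0087 × 0.9600) = 5450 / (8.352 × 10^-3) = 6.525 × 10^5
E = (6.525 × 10^5)^3.5714 = 5.837 × 10^20 J

E ≈ 5.84 × 10^20 J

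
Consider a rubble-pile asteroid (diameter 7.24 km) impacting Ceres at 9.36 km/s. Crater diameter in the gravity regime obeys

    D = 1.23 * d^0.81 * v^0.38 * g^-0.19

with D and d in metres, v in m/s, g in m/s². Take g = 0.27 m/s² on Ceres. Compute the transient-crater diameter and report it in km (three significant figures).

In SI units: d = 7240 m, v = 9360 m/s.
d^0.81 = 7240^0.81 = 1338
v^0.38 = 9360^0.38 = 32.29
g^-0.19 = 0.27^-0.19 = 1.282
D = 1.23 × 1338 × 32.29 × 1.282 = 68127 m
   = 68.13 km

D ≈ 68.1 km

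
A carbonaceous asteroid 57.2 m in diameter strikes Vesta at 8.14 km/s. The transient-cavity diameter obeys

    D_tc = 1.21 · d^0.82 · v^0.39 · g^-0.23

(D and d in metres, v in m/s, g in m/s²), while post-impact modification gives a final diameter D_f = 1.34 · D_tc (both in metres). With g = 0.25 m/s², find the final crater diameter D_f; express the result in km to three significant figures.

v = 8140 m/s.
d^0.82 = 57.2^0.82 = 27.61
v^0.39 = 8140^0.39 = 33.51
g^-0.23 = 0.25^-0.23 = 1.376
D_tc = 1.21 × 27.61 × 33.51 × 1.376 = 1540 m
D_f = 1.34 × 1540 = 2064 m
     = 2.064 km

D_f ≈ 2.06 km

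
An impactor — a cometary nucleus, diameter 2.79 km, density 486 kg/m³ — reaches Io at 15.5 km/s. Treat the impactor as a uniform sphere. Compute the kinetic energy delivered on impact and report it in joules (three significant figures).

E ≈ 6.64 × 10^20 J

d = 2790 m; v = 15500 m/s.
Mass m = (π/6) ρ d³ = (π/6) × 486 × (2790)³ = 5.526 × 10^12 kg
E = ½ m v² = 0.5 × 5.526 × 10^12 × (15500)² = 6.638 × 10^20 J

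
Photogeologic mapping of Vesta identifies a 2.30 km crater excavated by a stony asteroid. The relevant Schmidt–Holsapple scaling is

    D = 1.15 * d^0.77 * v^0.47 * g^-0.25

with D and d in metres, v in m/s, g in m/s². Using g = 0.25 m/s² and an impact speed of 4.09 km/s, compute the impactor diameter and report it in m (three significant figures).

d ≈ 77.1 m

Rearranging for d: d = [D / (1.15 · 4090^0.47 · 0.25^-0.25)]^(1/0.77).
D = 2300 m.
4090^0.47 = 49.83
0.25^-0.25 = 1.414
Denominator = 1.15 × 49.83 × 1.414 = 81.03
D / 81.03 = 2300 / 81.03 = 28.38
d = 28.38^(1/0.77) = 28.38^1.2987 = 77.10 m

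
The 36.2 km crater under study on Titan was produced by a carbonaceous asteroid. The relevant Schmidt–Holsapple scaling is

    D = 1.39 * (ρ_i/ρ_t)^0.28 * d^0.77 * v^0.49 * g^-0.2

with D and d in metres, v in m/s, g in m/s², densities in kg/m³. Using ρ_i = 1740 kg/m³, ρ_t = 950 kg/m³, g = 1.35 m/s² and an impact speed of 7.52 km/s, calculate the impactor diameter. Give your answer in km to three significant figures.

d ≈ 1.61 km

Rearranging for d: d = [D / (1.39 · (1740/950)^0.28 · 7520^0.49 · 1.35^-0.2)]^(1/0.77).
D = 36200 m.
(1740/950)^0.28 = 1.185
7520^0.49 = 79.31
1.35^-0.2 = 0.9417
Denominator = 1.39 × 1.185 × 79.31 × 0.9417 = 123.0
D / 123.0 = 36200 / 123.0 = 294.3
d = 294.3^(1/0.77) = 294.3^1.2987 = 1608 m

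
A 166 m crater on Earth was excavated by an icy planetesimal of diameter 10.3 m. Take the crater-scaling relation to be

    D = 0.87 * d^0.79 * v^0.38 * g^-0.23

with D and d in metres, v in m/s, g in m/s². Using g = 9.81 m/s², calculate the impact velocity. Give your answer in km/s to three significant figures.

Rearranging for v: v = [D / (0.87 · 10.3^0.79 · 9.81^-0.23)]^(1/0.38).
10.3^0.79 = 6.312
9.81^-0.23 = 0.5914
Denominator = 0.87 × 6.312 × 0.5914 = 3.248
D / 3.248 = 166 / 3.248 = 51.11
v = 51.11^(1/0.38) = 51.11^2.6316 = 31340 m/s

v ≈ 31.3 km/s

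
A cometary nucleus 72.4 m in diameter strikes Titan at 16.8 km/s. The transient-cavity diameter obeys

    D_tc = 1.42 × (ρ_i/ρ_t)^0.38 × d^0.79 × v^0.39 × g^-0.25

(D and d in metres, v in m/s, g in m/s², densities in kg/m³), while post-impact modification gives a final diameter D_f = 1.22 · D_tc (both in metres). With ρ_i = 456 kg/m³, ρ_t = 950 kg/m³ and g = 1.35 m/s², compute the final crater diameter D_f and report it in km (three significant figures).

D_f ≈ 1.59 km

v = 16800 m/s.
(ρ_i/ρ_t)^0.38 = (456/950)^0.38 = 0.7566
d^0.79 = 72.4^0.79 = 29.46
v^0.39 = 16800^0.39 = 44.45
g^-0.25 = 1.35^-0.25 = 0.9277
D_tc = 1.42 × 0.7566 × 29.46 × 44.45 × 0.9277 = 1305 m
D_f = 1.22 × 1305 = 1592 m
     = 1.592 km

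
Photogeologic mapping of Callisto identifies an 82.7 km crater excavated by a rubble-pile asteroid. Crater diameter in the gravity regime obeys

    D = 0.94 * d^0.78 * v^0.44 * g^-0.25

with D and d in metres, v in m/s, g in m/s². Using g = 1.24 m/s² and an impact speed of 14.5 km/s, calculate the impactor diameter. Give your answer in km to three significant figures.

Rearranging for d: d = [D / (0.94 · 14500^0.44 · 1.24^-0.25)]^(1/0.78).
D = 82700 m.
14500^0.44 = 67.76
1.24^-0.25 = 0.9476
Denominator = 0.94 × 67.76 × 0.9476 = 60.36
D / 60.36 = 82700 / 60.36 = 1370
d = 1370^(1/0.78) = 1370^1.2821 = 10510 m

d ≈ 10.5 km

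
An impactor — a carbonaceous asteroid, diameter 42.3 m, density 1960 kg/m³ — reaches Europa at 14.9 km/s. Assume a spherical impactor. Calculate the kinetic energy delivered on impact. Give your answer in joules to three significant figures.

v = 14900 m/s.
Mass m = (π/6) ρ d³ = (π/6) × 1960 × (42.3)³ = 7.767 × 10^7 kg
E = ½ m v² = 0.5 × 7.767 × 10^7 × (14900)² = 8.622 × 10^15 J

E ≈ 8.62 × 10^15 J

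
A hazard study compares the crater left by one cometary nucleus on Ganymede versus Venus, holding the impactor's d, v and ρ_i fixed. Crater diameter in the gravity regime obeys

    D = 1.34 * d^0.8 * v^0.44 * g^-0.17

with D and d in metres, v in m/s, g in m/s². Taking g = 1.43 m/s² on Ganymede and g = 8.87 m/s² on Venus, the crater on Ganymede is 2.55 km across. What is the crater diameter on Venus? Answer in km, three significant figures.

D ≈ 1.87 km

All impactor-dependent factors cancel in the ratio, leaving D_Venus/D_Ganymede = (g_Venus/g_Ganymede)^-0.17.
(8.87/1.43)^-0.17 = 6.203^-0.17 = 0.7333
D_Venus = 0.7333 × 2.55 km = 1.87 km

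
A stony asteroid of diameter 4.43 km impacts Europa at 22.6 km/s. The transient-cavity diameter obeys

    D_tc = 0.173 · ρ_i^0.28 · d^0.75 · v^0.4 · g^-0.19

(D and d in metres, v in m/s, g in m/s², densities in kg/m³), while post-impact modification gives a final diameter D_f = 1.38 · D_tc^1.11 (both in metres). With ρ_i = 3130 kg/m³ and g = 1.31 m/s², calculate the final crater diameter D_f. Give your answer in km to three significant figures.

D_f ≈ 211 km

In SI: d = 4430 m, v = 22600 m/s.
ρ_i^0.28 = 3130^0.28 = 9.523
d^0.75 = 4430^0.75 = 543.0
v^0.4 = 22600^0.4 = 55.16
g^-0.19 = 1.31^-0.19 = 0.9500
D_tc = 0.173 × 9.523 × 543.0 × 55.16 × 0.9500 = 46880 m
D_f = 1.38 × (46880)^1.11 = 2.112 × 10^5 m
     = 211.2 km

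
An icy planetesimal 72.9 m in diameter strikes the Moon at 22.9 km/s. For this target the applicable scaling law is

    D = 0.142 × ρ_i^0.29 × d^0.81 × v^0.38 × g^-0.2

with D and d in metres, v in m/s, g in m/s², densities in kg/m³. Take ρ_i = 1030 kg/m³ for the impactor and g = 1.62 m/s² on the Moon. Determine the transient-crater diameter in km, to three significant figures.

D ≈ 1.41 km

In SI units: v = 22900 m/s.
ρ_i^0.29 = 1030^0.29 = 7.477
d^0.81 = 72.9^0.81 = 32.27
v^0.38 = 22900^0.38 = 45.37
g^-0.2 = 1.62^-0.2 = 0.9080
D = 0.142 × 7.477 × 32.27 × 45.37 × 0.9080 = 1411 m
   = 1.411 km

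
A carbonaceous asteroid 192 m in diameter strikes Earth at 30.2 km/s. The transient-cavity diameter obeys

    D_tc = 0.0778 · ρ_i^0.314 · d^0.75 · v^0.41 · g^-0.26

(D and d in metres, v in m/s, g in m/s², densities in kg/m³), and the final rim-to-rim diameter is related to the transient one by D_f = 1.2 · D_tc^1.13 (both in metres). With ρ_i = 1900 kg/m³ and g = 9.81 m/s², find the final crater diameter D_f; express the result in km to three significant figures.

v = 30200 m/s.
ρ_i^0.314 = 1900^0.314 = 10.70
d^0.75 = 192^0.75 = 51.58
v^0.41 = 30200^0.41 = 68.68
g^-0.26 = 9.81^-0.26 = 0.5523
D_tc = 0.0778 × 10.70 × 51.58 × 68.68 × 0.5523 = 1629 m
D_f = 1.2 × (1629)^1.13 = 5113 m
     = 5.113 km

D_f ≈ 5.11 km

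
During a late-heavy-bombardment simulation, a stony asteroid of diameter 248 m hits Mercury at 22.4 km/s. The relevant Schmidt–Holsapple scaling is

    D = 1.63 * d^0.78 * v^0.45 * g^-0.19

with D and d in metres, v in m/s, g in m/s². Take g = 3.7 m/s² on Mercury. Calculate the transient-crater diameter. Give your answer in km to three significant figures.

In SI units: v = 22400 m/s.
d^0.78 = 248^0.78 = 73.73
v^0.45 = 22400^0.45 = 90.70
g^-0.19 = 3.7^-0.19 = 0.7799
D = 1.63 × 73.73 × 90.70 × 0.7799 = 8501 m
   = 8.501 km

D ≈ 8.50 km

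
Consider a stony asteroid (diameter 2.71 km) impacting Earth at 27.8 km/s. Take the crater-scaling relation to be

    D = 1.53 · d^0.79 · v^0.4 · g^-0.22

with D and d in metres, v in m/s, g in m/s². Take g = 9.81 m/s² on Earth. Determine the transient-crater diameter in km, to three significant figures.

D ≈ 28.6 km

In SI units: d = 2710 m, v = 27800 m/s.
d^0.79 = 2710^0.79 = 515.3
v^0.4 = 27800^0.4 = 59.93
g^-0.22 = 9.81^-0.22 = 0.6051
D = 1.53 × 515.3 × 59.93 × 0.6051 = 28591 m
   = 28.59 km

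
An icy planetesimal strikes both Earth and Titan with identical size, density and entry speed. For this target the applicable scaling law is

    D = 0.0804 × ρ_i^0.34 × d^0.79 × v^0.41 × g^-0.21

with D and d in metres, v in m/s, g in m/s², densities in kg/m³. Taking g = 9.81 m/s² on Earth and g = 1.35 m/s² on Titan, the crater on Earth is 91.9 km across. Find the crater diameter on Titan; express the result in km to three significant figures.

All impactor-dependent factors cancel in the ratio, leaving D_Titan/D_Earth = (g_Titan/g_Earth)^-0.21.
(1.35/9.81)^-0.21 = 0.1376^-0.21 = 1.517
D_Titan = 1.517 × 91.9 km = 139 km

D ≈ 139 km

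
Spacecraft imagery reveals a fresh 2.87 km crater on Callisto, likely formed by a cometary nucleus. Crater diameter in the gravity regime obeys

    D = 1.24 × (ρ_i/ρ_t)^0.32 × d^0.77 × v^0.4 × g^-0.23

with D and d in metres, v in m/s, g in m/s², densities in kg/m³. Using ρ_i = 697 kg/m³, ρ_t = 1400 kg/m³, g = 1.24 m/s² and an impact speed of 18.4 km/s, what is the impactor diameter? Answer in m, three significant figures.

Rearranging for d: d = [D / (1.24 · (697/1400)^0.32 · 18400^0.4 · 1.24^-0.23)]^(1/0.77).
D = 2870 m.
(697/1400)^0.32 = 0.8000
18400^0.4 = 50.81
1.24^-0.23 = 0.9517
Denominator = 1.24 × 0.8000 × 50.81 × 0.9517 = 47.97
D / 47.97 = 2870 / 47.97 = 59.83
d = 59.83^(1/0.77) = 59.83^1.2987 = 203.1 m

d ≈ 203 m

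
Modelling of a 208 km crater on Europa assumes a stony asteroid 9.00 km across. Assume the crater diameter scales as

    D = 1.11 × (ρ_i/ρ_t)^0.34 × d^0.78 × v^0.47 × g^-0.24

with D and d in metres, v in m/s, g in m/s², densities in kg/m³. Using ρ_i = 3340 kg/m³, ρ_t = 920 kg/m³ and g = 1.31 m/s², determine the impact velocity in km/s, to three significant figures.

Rearranging for v: v = [D / (1.11 · (3340/920)^0.34 · 9000^0.78 · 1.31^-0.24)]^(1/0.47).
D = 208000 m.
(3340/920)^0.34 = 1.550
9000^0.78 = 1214
1.31^-0.24 = 0.9372
Denominator = 1.11 × 1.550 × 1214 × 0.9372 = 1958
D / 1958 = 208000 / 1958 = 106.2
v = 106.2^(1/0.47) = 106.2^2.1277 = 20464 m/s

v ≈ 20.5 km/s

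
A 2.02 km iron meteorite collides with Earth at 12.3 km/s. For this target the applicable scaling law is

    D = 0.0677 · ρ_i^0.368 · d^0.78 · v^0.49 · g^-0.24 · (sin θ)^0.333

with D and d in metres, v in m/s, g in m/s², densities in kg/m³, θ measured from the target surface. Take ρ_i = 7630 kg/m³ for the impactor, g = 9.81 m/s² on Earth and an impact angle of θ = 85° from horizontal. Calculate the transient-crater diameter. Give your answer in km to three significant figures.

D ≈ 40.1 km

In SI units: d = 2020 m, v = 12300 m/s.
ρ_i^0.368 = 7630^0.368 = 26.84
d^0.78 = 2020^0.78 = 378.6
v^0.49 = 12300^0.49 = 100.9
g^-0.24 = 9.81^-0.24 = 0.5781
(sin 85°)^0.333 = 0.9962^0.333 = 0.9987
D = 0.0677 × 26.84 × 378.6 × 100.9 × 0.5781 × 0.9987 = 40076 m
   = 40.08 km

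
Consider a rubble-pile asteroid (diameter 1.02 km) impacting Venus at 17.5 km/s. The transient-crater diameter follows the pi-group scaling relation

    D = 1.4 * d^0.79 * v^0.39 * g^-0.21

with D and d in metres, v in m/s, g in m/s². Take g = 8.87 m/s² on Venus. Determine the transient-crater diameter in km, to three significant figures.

In SI units: d = 1020 m, v = 17500 m/s.
d^0.79 = 1020^0.79 = 238.1
v^0.39 = 17500^0.39 = 45.16
g^-0.21 = 8.87^-0.21 = 0.6323
D = 1.4 × 238.1 × 45.16 × 0.6323 = 9518 m
   = 9.518 km

D ≈ 9.52 km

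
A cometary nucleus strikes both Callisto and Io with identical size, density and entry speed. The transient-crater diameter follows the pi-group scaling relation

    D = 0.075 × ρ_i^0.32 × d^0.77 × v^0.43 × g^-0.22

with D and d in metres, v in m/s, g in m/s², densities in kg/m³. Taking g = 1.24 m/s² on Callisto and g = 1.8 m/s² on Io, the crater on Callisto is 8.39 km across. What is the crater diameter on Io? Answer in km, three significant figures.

D ≈ 7.73 km

All impactor-dependent factors cancel in the ratio, leaving D_Io/D_Callisto = (g_Io/g_Callisto)^-0.22.
(1.8/1.24)^-0.22 = 1.452^-0.22 = 0.9212
D_Io = 0.9212 × 8.39 km = 7.73 km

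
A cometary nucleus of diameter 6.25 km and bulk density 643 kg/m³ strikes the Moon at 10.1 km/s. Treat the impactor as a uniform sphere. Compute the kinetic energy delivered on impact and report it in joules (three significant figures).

d = 6250 m; v = 10100 m/s.
Mass m = (π/6) ρ d³ = (π/6) × 643 × (6250)³ = 8.220 × 10^13 kg
E = ½ m v² = 0.5 × 8.220 × 10^13 × (10100)² = 4.193 × 10^21 J

E ≈ 4.19 × 10^21 J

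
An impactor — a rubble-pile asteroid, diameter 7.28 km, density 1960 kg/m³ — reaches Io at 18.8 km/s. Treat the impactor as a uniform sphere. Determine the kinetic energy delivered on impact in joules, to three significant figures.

d = 7280 m; v = 18800 m/s.
Mass m = (π/6) ρ d³ = (π/6) × 1960 × (7280)³ = 3.960 × 10^14 kg
E = ½ m v² = 0.5 × 3.960 × 10^14 × (18800)² = 6.998 × 10^22 J

E ≈ 7.00 × 10^22 J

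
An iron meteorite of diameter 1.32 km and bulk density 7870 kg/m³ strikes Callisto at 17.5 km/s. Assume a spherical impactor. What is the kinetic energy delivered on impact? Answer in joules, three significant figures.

E ≈ 1.45 × 10^21 J

d = 1320 m; v = 17500 m/s.
Mass m = (π/6) ρ d³ = (π/6) × 7870 × (1320)³ = 9.478 × 10^12 kg
E = ½ m v² = 0.5 × 9.478 × 10^12 × (17500)² = 1.451 × 10^21 J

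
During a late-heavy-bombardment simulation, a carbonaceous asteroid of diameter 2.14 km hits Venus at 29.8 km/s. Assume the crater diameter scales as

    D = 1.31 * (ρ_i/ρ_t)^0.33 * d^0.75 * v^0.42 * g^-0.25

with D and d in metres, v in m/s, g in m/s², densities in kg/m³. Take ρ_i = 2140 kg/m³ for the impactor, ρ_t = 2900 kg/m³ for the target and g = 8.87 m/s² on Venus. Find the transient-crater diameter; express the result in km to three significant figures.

D ≈ 16.4 km

In SI units: d = 2140 m, v = 29800 m/s.
(ρ_i/ρ_t)^0.33 = (2140/2900)^0.33 = 0.9046
d^0.75 = 2140^0.75 = 314.6
v^0.42 = 29800^0.42 = 75.71
g^-0.25 = 8.87^-0.25 = 0.5795
D = 1.31 × 0.9046 × 314.6 × 75.71 × 0.5795 = 16357 m
   = 16.36 km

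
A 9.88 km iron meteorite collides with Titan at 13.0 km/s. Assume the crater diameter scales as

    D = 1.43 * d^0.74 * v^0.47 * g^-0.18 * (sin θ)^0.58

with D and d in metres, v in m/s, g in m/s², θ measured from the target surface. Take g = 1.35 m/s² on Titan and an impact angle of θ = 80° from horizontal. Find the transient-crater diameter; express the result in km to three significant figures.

D ≈ 104 km

In SI units: d = 9880 m, v = 13000 m/s.
d^0.74 = 9880^0.74 = 903.9
v^0.47 = 13000^0.47 = 85.81
g^-0.18 = 1.35^-0.18 = 0.9474
(sin 80°)^0.58 = 0.9848^0.58 = 0.9912
D = 1.43 × 903.9 × 85.81 × 0.9474 × 0.9912 = 1.042 × 10^5 m
   = 104.2 km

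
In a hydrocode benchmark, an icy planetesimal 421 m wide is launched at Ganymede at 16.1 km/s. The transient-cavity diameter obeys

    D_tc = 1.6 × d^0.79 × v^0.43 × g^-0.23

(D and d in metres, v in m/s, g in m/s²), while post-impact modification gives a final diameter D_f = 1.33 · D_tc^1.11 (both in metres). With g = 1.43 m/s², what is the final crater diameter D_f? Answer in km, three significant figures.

v = 16100 m/s.
d^0.79 = 421^0.79 = 118.4
v^0.43 = 16100^0.43 = 64.41
g^-0.23 = 1.43^-0.23 = 0.9210
D_tc = 1.6 × 118.4 × 64.41 × 0.9210 = 11240 m
D_f = 1.33 × (11240)^1.11 = 41706 m
     = 41.71 km

D_f ≈ 41.7 km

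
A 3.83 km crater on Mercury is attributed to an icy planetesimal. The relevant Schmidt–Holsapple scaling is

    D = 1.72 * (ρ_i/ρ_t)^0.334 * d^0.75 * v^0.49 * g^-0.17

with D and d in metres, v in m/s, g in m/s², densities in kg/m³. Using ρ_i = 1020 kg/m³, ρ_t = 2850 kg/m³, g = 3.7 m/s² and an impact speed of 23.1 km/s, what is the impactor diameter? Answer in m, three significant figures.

d ≈ 87.1 m

Rearranging for d: d = [D / (1.72 · (1020/2850)^0.334 · 23100^0.49 · 3.7^-0.17)]^(1/0.75).
D = 3830 m.
(1020/2850)^0.334 = 0.7095
23100^0.49 = 137.5
3.7^-0.17 = 0.8006
Denominator = 1.72 × 0.7095 × 137.5 × 0.8006 = 134.3
D / 134.3 = 3830 / 134.3 = 28.52
d = 28.52^(1/0.75) = 28.52^1.3333 = 87.13 m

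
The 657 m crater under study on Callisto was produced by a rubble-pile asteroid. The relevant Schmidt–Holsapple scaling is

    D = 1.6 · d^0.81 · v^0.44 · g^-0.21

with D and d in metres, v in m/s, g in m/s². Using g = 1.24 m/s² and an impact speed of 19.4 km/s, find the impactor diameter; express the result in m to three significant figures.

d ≈ 8.35 m

Rearranging for d: d = [D / (1.6 · 19400^0.44 · 1.24^-0.21)]^(1/0.81).
19400^0.44 = 77.03
1.24^-0.21 = 0.9558
Denominator = 1.6 × 77.03 × 0.9558 = 117.8
D / 117.8 = 657 / 117.8 = 5.577
d = 5.577^(1/0.81) = 5.577^1.2346 = 8.347 m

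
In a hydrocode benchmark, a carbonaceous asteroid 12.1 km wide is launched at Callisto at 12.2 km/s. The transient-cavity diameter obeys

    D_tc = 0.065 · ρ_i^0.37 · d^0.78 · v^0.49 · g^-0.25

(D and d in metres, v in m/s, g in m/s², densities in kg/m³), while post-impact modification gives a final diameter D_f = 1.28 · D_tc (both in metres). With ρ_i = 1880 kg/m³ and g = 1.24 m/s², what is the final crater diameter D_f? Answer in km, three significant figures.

D_f ≈ 197 km

In SI: d = 12100 m, v = 12200 m/s.
ρ_i^0.37 = 1880^0.37 = 16.27
d^0.78 = 12100^0.78 = 1530
v^0.49 = 12200^0.49 = 100.5
g^-0.25 = 1.24^-0.25 = 0.9476
D_tc = 0.065 × 16.27 × 1530 × 100.5 × 0.9476 = 1.541 × 10^5 m
D_f = 1.28 × 1.541 × 10^5 = 1.972 × 10^5 m
     = 197.2 km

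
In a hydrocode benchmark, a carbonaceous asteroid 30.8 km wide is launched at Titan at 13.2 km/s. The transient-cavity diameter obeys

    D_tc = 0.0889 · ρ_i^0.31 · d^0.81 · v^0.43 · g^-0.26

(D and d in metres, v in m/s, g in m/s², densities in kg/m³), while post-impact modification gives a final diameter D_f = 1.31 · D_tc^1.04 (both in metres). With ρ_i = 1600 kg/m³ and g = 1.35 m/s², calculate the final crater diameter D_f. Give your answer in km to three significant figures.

In SI: d = 30800 m, v = 13200 m/s.
ρ_i^0.31 = 1600^0.31 = 9.846
d^0.81 = 30800^0.81 = 4322
v^0.43 = 13200^0.43 = 59.14
g^-0.26 = 1.35^-0.26 = 0.9249
D_tc = 0.0889 × 9.846 × 4322 × 59.14 × 0.9249 = 2.069 × 10^5 m
D_f = 1.31 × (2.069 × 10^5)^1.04 = 4.422 × 10^5 m
     = 442.2 km

D_f ≈ 442 km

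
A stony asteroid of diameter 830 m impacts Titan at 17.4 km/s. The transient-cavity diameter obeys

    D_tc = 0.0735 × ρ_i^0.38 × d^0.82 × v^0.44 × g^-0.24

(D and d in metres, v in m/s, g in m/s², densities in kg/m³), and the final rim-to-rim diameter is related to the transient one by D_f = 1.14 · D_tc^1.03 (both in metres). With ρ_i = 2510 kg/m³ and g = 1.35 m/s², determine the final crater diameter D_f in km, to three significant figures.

D_f ≈ 37.6 km

v = 17400 m/s.
ρ_i^0.38 = 2510^0.38 = 19.58
d^0.82 = 830^0.82 = 247.5
v^0.44 = 17400^0.44 = 73.42
g^-0.24 = 1.35^-0.24 = 0.9305
D_tc = 0.0735 × 19.58 × 247.5 × 73.42 × 0.9305 = 24330 m
D_f = 1.14 × (24330)^1.03 = 37552 m
     = 37.55 km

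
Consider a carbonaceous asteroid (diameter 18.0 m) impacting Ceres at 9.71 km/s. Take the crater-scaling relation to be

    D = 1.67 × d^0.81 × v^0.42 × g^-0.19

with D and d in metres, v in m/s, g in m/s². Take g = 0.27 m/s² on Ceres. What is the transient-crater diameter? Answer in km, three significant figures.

In SI units: v = 9710 m/s.
d^0.81 = 18^0.81 = 10.39
v^0.42 = 9710^0.42 = 47.28
g^-0.19 = 0.27^-0.19 = 1.282
D = 1.67 × 10.39 × 47.28 × 1.282 = 1052 m
   = 1.052 km

D ≈ 1.05 km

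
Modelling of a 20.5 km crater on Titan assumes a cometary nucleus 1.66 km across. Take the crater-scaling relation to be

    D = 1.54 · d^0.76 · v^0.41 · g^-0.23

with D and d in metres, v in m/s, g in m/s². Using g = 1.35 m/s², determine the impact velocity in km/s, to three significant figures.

v ≈ 14.6 km/s

Rearranging for v: v = [D / (1.54 · 1660^0.76 · 1.35^-0.23)]^(1/0.41).
D = 20500 m.
1660^0.76 = 280.1
1.35^-0.23 = 0.9333
Denominator = 1.54 × 280.1 × 0.9333 = 402.6
D / 402.6 = 20500 / 402.6 = 50.92
v = 50.92^(1/0.41) = 50.92^2.439 = 14558 m/s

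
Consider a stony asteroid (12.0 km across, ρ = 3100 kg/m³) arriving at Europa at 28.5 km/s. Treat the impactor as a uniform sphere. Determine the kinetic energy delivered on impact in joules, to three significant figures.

d = 12000 m; v = 28500 m/s.
Mass m = (π/6) ρ d³ = (π/6) × 3100 × (12000)³ = 2.805 × 10^15 kg
E = ½ m v² = 0.5 × 2.805 × 10^15 × (28500)² = 1.139 × 10^24 J

E ≈ 1.14 × 10^24 J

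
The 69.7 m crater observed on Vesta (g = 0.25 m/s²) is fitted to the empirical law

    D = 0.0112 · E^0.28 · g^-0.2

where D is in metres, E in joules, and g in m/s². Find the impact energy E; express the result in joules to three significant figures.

E ≈ 1.32 × 10^13 J

Rearranging: E = [D / (0.0112 · g^-0.2)]^(1/0.28).
g^-0.2 = 0.25^-0.2 = 1.320
D / (0.0112 × 1.320) = 69.7 / (0.01478) = 4.716 × 10^3
E = (4.716 × 10^3)^3.5714 = 1.318 × 10^13 J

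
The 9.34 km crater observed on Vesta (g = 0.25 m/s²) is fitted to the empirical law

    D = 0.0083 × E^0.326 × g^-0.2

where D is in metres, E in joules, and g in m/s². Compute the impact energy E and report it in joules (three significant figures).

E ≈ 1.56 × 10^18 J

Rearranging: E = [D / (0.0083 · g^-0.2)]^(1/0.326).
D = 9340 m.
g^-0.2 = 0.25^-0.2 = 1.320
D / (0.0083 × 1.320) = 9340 / (0.01096) = 8.522 × 10^5
E = (8.522 × 10^5)^3.0675 = 1.556 × 10^18 J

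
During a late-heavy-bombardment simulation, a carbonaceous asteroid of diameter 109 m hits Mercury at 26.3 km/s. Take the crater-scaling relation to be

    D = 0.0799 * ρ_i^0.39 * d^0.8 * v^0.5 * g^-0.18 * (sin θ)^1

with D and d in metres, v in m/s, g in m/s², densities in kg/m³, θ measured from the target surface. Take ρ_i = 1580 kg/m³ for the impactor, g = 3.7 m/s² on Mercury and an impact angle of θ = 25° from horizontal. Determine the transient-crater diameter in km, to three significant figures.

In SI units: v = 26300 m/s.
ρ_i^0.39 = 1580^0.39 = 17.68
d^0.8 = 109^0.8 = 42.65
v^0.5 = 26300^0.5 = 162.2
g^-0.18 = 3.7^-0.18 = 0.7902
(sin 25°)^1 = 0.4226^1 = 0.4226
D = 0.0799 × 17.68 × 42.65 × 162.2 × 0.7902 × 0.4226 = 3263 m
   = 3.263 km

D ≈ 3.26 km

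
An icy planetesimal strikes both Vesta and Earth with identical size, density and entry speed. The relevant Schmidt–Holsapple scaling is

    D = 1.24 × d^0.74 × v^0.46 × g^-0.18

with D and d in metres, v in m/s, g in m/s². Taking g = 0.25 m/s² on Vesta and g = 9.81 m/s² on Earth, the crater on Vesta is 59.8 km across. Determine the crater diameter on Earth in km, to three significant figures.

All impactor-dependent factors cancel in the ratio, leaving D_Earth/D_Vesta = (g_Earth/g_Vesta)^-0.18.
(9.81/0.25)^-0.18 = 39.24^-0.18 = 0.5166
D_Earth = 0.5166 × 59.8 km = 30.9 km

D ≈ 30.9 km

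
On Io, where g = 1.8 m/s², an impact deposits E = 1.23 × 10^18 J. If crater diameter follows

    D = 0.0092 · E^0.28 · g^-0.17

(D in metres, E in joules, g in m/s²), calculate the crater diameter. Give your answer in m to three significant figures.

E^0.28 = (1.23 × 10^18)^0.28 = 1.162 × 10^5
g^-0.17 = 1.8^-0.17 = 0.9049
D = 0.0092 × 1.162 × 10^5 × 0.9049 = 967.4 m

D ≈ 967 m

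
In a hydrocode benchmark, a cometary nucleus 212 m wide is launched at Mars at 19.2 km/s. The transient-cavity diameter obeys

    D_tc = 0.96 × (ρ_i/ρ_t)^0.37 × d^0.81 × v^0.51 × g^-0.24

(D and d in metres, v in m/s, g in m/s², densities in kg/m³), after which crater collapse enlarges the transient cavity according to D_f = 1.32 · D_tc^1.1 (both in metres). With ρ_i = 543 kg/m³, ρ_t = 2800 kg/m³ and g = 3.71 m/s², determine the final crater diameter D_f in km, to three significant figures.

D_f ≈ 13.7 km

v = 19200 m/s.
(ρ_i/ρ_t)^0.37 = (543/2800)^0.37 = 0.5450
d^0.81 = 212^0.81 = 76.62
v^0.51 = 19200^0.51 = 152.9
g^-0.24 = 3.71^-0.24 = 0.7300
D_tc = 0.96 × 0.5450 × 76.62 × 152.9 × 0.7300 = 4474 m
D_f = 1.32 × (4474)^1.1 = 13688 m
     = 13.69 km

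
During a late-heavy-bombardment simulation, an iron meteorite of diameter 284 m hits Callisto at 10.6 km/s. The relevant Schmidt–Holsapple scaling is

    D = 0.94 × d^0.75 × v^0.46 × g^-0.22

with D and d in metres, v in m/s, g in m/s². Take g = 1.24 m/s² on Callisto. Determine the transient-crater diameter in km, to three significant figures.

D ≈ 4.41 km

In SI units: v = 10600 m/s.
d^0.75 = 284^0.75 = 69.18
v^0.46 = 10600^0.46 = 71.06
g^-0.22 = 1.24^-0.22 = 0.9538
D = 0.94 × 69.18 × 71.06 × 0.9538 = 4407 m
   = 4.407 km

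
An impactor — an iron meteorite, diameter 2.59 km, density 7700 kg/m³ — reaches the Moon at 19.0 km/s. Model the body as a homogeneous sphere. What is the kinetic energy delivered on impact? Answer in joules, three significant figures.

E ≈ 1.26 × 10^22 J

d = 2590 m; v = 19000 m/s.
Mass m = (π/6) ρ d³ = (π/6) × 7700 × (2590)³ = 7.005 × 10^13 kg
E = ½ m v² = 0.5 × 7.005 × 10^13 × (19000)² = 1.264 × 10^22 J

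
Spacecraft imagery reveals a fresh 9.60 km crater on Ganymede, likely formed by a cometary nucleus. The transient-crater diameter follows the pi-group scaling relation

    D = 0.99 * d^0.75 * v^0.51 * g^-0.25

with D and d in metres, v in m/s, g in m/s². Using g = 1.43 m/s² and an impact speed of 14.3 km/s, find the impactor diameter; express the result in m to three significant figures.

Rearranging for d: d = [D / (0.99 · 14300^0.51 · 1.43^-0.25)]^(1/0.75).
D = 9600 m.
14300^0.51 = 131.6
1.43^-0.25 = 0.9145
Denominator = 0.99 × 131.6 × 0.9145 = 119.1
D / 119.1 = 9600 / 119.1 = 80.60
d = 80.60^(1/0.75) = 80.60^1.3333 = 348.1 m

d ≈ 348 m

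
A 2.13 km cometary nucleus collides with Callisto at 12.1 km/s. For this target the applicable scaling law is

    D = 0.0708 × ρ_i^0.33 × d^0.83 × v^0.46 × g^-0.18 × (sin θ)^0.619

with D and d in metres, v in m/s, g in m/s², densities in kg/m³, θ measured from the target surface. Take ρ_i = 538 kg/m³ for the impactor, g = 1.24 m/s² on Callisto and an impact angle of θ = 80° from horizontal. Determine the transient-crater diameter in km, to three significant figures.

D ≈ 23.5 km

In SI units: d = 2130 m, v = 12100 m/s.
ρ_i^0.33 = 538^0.33 = 7.964
d^0.83 = 2130^0.83 = 578.8
v^0.46 = 12100^0.46 = 75.52
g^-0.18 = 1.24^-0.18 = 0.9620
(sin 80°)^0.619 = 0.9848^0.619 = 0.9906
D = 0.0708 × 7.964 × 578.8 × 75.52 × 0.9620 × 0.9906 = 23487 m
   = 23.49 km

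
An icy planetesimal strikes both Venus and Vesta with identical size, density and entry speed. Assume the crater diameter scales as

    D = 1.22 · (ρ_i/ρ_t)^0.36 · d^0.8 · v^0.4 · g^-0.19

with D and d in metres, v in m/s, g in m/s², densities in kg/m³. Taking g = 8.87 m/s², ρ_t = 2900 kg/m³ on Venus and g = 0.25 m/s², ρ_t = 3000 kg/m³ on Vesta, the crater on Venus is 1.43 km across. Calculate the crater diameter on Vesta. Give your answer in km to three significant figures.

D ≈ 2.78 km

The impactor-only factors (d, v, ρ_i) cancel in the ratio, leaving D_Vesta/D_Venus = (g_Vesta/g_Venus)^-0.19 · (ρ_t,Venus/ρ_t,Vesta)^0.36.
(0.25/8.87)^-0.19 = 0.02818^-0.19 = 1.970
(2900/3000)^0.36 = 0.9667^0.36 = 0.9879
Ratio = 1.970 × 0.9879 = 1.946
D_Vesta = 1.946 × 1.43 km = 2.78 km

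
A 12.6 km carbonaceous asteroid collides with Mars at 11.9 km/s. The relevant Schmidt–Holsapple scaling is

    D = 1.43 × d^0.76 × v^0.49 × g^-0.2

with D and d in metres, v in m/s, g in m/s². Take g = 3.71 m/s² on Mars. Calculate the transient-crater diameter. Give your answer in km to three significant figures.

In SI units: d = 12600 m, v = 11900 m/s.
d^0.76 = 12600^0.76 = 1307
v^0.49 = 11900^0.49 = 99.32
g^-0.2 = 3.71^-0.2 = 0.7694
D = 1.43 × 1307 × 99.32 × 0.7694 = 1.428 × 10^5 m
   = 142.8 km

D ≈ 143 km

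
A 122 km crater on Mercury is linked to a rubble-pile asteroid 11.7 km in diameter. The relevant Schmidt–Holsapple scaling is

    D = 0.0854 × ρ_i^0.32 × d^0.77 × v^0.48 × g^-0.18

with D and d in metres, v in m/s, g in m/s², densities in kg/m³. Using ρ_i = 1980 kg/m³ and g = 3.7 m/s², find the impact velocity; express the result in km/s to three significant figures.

Rearranging for v: v = [D / (0.0854 · 1980^0.32 · 11700^0.77 · 3.7^-0.18)]^(1/0.48).
D = 122000 m.
1980^0.32 = 11.35
11700^0.77 = 1357
3.7^-0.18 = 0.7902
Denominator = 0.0854 × 11.35 × 1357 × 0.7902 = 1039
D / 1039 = 122000 / 1039 = 117.4
v = 117.4^(1/0.48) = 117.4^2.0833 = 20499 m/s

v ≈ 20.5 km/s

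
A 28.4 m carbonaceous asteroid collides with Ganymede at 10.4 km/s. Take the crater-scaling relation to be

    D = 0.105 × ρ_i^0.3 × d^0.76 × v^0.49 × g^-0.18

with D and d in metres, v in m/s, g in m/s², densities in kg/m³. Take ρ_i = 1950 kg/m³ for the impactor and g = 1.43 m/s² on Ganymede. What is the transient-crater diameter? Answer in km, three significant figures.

In SI units: v = 10400 m/s.
ρ_i^0.3 = 1950^0.3 = 9.705
d^0.76 = 28.4^0.76 = 12.72
v^0.49 = 10400^0.49 = 92.97
g^-0.18 = 1.43^-0.18 = 0.9376
D = 0.105 × 9.705 × 12.72 × 92.97 × 0.9376 = 1130 m
   = 1.130 km

D ≈ 1.13 km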